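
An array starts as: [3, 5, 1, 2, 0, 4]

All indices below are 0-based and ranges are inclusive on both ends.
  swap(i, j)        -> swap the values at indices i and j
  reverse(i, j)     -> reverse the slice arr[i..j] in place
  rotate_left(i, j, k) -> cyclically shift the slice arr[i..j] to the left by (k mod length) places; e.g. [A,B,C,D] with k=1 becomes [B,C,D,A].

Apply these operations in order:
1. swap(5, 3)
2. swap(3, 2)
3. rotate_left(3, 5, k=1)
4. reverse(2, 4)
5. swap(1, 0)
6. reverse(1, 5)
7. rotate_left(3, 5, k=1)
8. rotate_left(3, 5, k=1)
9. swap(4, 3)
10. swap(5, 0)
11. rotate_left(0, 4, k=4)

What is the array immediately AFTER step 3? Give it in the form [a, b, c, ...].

Answer: [3, 5, 4, 0, 2, 1]

Derivation:
After 1 (swap(5, 3)): [3, 5, 1, 4, 0, 2]
After 2 (swap(3, 2)): [3, 5, 4, 1, 0, 2]
After 3 (rotate_left(3, 5, k=1)): [3, 5, 4, 0, 2, 1]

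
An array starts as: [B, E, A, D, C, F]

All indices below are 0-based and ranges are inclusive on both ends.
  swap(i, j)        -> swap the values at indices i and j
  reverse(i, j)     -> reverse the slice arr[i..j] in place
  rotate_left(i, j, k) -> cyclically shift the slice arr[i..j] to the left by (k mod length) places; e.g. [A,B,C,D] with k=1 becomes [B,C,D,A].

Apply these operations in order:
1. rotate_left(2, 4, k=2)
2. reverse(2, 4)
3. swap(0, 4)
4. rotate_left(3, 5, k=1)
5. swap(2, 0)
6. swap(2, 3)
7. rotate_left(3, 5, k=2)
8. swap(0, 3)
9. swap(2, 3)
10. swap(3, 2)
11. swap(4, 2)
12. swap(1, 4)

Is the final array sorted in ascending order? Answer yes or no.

After 1 (rotate_left(2, 4, k=2)): [B, E, C, A, D, F]
After 2 (reverse(2, 4)): [B, E, D, A, C, F]
After 3 (swap(0, 4)): [C, E, D, A, B, F]
After 4 (rotate_left(3, 5, k=1)): [C, E, D, B, F, A]
After 5 (swap(2, 0)): [D, E, C, B, F, A]
After 6 (swap(2, 3)): [D, E, B, C, F, A]
After 7 (rotate_left(3, 5, k=2)): [D, E, B, A, C, F]
After 8 (swap(0, 3)): [A, E, B, D, C, F]
After 9 (swap(2, 3)): [A, E, D, B, C, F]
After 10 (swap(3, 2)): [A, E, B, D, C, F]
After 11 (swap(4, 2)): [A, E, C, D, B, F]
After 12 (swap(1, 4)): [A, B, C, D, E, F]

Answer: yes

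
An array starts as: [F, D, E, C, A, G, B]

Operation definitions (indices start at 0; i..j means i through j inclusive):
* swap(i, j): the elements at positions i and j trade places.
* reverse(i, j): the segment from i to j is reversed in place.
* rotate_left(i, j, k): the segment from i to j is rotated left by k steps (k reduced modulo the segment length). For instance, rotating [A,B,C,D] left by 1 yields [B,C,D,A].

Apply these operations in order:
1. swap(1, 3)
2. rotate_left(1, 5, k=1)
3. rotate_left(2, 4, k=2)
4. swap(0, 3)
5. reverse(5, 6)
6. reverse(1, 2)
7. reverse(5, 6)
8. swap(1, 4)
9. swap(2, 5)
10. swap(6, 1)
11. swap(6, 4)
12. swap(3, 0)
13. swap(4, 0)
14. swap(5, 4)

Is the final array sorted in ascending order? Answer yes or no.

Answer: yes

Derivation:
After 1 (swap(1, 3)): [F, C, E, D, A, G, B]
After 2 (rotate_left(1, 5, k=1)): [F, E, D, A, G, C, B]
After 3 (rotate_left(2, 4, k=2)): [F, E, G, D, A, C, B]
After 4 (swap(0, 3)): [D, E, G, F, A, C, B]
After 5 (reverse(5, 6)): [D, E, G, F, A, B, C]
After 6 (reverse(1, 2)): [D, G, E, F, A, B, C]
After 7 (reverse(5, 6)): [D, G, E, F, A, C, B]
After 8 (swap(1, 4)): [D, A, E, F, G, C, B]
After 9 (swap(2, 5)): [D, A, C, F, G, E, B]
After 10 (swap(6, 1)): [D, B, C, F, G, E, A]
After 11 (swap(6, 4)): [D, B, C, F, A, E, G]
After 12 (swap(3, 0)): [F, B, C, D, A, E, G]
After 13 (swap(4, 0)): [A, B, C, D, F, E, G]
After 14 (swap(5, 4)): [A, B, C, D, E, F, G]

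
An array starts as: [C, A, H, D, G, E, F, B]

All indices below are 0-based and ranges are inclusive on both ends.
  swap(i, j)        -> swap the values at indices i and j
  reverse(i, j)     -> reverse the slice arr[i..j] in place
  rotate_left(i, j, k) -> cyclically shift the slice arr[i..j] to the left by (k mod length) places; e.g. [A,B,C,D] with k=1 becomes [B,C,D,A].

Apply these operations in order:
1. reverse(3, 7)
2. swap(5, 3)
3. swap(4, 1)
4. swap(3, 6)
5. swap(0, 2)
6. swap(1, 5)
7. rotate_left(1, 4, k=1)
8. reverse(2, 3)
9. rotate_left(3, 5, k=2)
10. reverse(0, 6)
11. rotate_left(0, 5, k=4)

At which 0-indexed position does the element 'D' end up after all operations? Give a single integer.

After 1 (reverse(3, 7)): [C, A, H, B, F, E, G, D]
After 2 (swap(5, 3)): [C, A, H, E, F, B, G, D]
After 3 (swap(4, 1)): [C, F, H, E, A, B, G, D]
After 4 (swap(3, 6)): [C, F, H, G, A, B, E, D]
After 5 (swap(0, 2)): [H, F, C, G, A, B, E, D]
After 6 (swap(1, 5)): [H, B, C, G, A, F, E, D]
After 7 (rotate_left(1, 4, k=1)): [H, C, G, A, B, F, E, D]
After 8 (reverse(2, 3)): [H, C, A, G, B, F, E, D]
After 9 (rotate_left(3, 5, k=2)): [H, C, A, F, G, B, E, D]
After 10 (reverse(0, 6)): [E, B, G, F, A, C, H, D]
After 11 (rotate_left(0, 5, k=4)): [A, C, E, B, G, F, H, D]

Answer: 7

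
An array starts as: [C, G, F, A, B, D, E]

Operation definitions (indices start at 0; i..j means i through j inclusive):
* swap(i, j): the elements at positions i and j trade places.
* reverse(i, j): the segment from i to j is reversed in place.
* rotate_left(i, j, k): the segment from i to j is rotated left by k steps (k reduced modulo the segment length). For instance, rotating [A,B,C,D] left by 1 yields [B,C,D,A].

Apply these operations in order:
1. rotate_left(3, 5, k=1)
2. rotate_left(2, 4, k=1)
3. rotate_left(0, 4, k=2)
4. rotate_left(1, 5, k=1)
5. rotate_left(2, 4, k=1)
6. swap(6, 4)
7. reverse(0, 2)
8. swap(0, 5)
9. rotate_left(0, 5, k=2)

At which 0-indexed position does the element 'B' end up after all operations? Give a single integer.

Answer: 0

Derivation:
After 1 (rotate_left(3, 5, k=1)): [C, G, F, B, D, A, E]
After 2 (rotate_left(2, 4, k=1)): [C, G, B, D, F, A, E]
After 3 (rotate_left(0, 4, k=2)): [B, D, F, C, G, A, E]
After 4 (rotate_left(1, 5, k=1)): [B, F, C, G, A, D, E]
After 5 (rotate_left(2, 4, k=1)): [B, F, G, A, C, D, E]
After 6 (swap(6, 4)): [B, F, G, A, E, D, C]
After 7 (reverse(0, 2)): [G, F, B, A, E, D, C]
After 8 (swap(0, 5)): [D, F, B, A, E, G, C]
After 9 (rotate_left(0, 5, k=2)): [B, A, E, G, D, F, C]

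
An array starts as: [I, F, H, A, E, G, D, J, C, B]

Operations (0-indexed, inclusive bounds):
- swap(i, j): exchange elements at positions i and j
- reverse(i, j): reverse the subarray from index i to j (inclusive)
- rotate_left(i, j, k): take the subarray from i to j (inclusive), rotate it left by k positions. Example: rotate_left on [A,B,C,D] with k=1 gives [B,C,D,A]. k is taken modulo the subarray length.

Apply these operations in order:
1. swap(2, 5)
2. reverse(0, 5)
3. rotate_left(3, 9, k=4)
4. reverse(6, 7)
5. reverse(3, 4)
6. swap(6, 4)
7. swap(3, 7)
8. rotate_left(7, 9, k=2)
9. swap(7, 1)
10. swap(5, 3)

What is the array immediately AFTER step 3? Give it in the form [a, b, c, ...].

Answer: [H, E, A, J, C, B, G, F, I, D]

Derivation:
After 1 (swap(2, 5)): [I, F, G, A, E, H, D, J, C, B]
After 2 (reverse(0, 5)): [H, E, A, G, F, I, D, J, C, B]
After 3 (rotate_left(3, 9, k=4)): [H, E, A, J, C, B, G, F, I, D]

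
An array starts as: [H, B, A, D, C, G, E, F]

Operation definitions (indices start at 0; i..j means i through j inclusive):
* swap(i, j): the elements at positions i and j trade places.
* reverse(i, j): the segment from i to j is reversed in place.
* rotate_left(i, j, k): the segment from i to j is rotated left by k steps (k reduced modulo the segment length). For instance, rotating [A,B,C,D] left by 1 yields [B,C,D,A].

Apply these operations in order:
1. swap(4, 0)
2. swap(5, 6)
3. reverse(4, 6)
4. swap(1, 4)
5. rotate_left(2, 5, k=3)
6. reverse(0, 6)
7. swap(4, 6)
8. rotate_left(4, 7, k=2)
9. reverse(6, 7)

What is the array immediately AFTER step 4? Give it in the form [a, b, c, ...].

Answer: [C, G, A, D, B, E, H, F]

Derivation:
After 1 (swap(4, 0)): [C, B, A, D, H, G, E, F]
After 2 (swap(5, 6)): [C, B, A, D, H, E, G, F]
After 3 (reverse(4, 6)): [C, B, A, D, G, E, H, F]
After 4 (swap(1, 4)): [C, G, A, D, B, E, H, F]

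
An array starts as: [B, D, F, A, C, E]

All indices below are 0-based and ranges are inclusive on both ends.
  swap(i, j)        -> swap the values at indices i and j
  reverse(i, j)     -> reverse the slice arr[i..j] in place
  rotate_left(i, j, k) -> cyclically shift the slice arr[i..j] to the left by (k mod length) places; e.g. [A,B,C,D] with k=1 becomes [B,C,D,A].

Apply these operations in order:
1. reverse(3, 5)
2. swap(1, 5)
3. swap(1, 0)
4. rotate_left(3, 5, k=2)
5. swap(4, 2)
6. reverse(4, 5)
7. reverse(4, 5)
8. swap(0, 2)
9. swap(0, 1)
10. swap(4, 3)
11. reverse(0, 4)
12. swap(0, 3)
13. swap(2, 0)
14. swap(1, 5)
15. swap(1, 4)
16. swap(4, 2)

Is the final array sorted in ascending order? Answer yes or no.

Answer: yes

Derivation:
After 1 (reverse(3, 5)): [B, D, F, E, C, A]
After 2 (swap(1, 5)): [B, A, F, E, C, D]
After 3 (swap(1, 0)): [A, B, F, E, C, D]
After 4 (rotate_left(3, 5, k=2)): [A, B, F, D, E, C]
After 5 (swap(4, 2)): [A, B, E, D, F, C]
After 6 (reverse(4, 5)): [A, B, E, D, C, F]
After 7 (reverse(4, 5)): [A, B, E, D, F, C]
After 8 (swap(0, 2)): [E, B, A, D, F, C]
After 9 (swap(0, 1)): [B, E, A, D, F, C]
After 10 (swap(4, 3)): [B, E, A, F, D, C]
After 11 (reverse(0, 4)): [D, F, A, E, B, C]
After 12 (swap(0, 3)): [E, F, A, D, B, C]
After 13 (swap(2, 0)): [A, F, E, D, B, C]
After 14 (swap(1, 5)): [A, C, E, D, B, F]
After 15 (swap(1, 4)): [A, B, E, D, C, F]
After 16 (swap(4, 2)): [A, B, C, D, E, F]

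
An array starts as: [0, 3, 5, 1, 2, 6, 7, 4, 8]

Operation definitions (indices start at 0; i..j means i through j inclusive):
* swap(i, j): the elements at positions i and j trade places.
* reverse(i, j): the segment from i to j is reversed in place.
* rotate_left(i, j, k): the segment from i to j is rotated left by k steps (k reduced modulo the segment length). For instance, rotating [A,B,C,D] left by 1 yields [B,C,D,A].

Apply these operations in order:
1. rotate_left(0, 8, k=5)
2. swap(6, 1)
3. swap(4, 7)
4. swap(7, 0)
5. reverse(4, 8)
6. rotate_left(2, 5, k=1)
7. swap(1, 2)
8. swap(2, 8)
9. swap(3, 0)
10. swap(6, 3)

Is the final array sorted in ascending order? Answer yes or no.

After 1 (rotate_left(0, 8, k=5)): [6, 7, 4, 8, 0, 3, 5, 1, 2]
After 2 (swap(6, 1)): [6, 5, 4, 8, 0, 3, 7, 1, 2]
After 3 (swap(4, 7)): [6, 5, 4, 8, 1, 3, 7, 0, 2]
After 4 (swap(7, 0)): [0, 5, 4, 8, 1, 3, 7, 6, 2]
After 5 (reverse(4, 8)): [0, 5, 4, 8, 2, 6, 7, 3, 1]
After 6 (rotate_left(2, 5, k=1)): [0, 5, 8, 2, 6, 4, 7, 3, 1]
After 7 (swap(1, 2)): [0, 8, 5, 2, 6, 4, 7, 3, 1]
After 8 (swap(2, 8)): [0, 8, 1, 2, 6, 4, 7, 3, 5]
After 9 (swap(3, 0)): [2, 8, 1, 0, 6, 4, 7, 3, 5]
After 10 (swap(6, 3)): [2, 8, 1, 7, 6, 4, 0, 3, 5]

Answer: no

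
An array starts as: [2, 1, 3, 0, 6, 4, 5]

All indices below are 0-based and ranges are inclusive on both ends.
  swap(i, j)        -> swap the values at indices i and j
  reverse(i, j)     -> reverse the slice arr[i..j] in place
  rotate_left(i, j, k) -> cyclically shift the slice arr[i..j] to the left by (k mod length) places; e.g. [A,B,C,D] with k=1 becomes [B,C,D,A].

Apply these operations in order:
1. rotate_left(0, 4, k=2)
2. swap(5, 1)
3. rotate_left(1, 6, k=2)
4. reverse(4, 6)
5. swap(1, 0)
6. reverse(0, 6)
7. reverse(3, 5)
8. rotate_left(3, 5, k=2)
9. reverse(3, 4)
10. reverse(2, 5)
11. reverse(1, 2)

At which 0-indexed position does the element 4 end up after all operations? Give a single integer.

Answer: 2

Derivation:
After 1 (rotate_left(0, 4, k=2)): [3, 0, 6, 2, 1, 4, 5]
After 2 (swap(5, 1)): [3, 4, 6, 2, 1, 0, 5]
After 3 (rotate_left(1, 6, k=2)): [3, 2, 1, 0, 5, 4, 6]
After 4 (reverse(4, 6)): [3, 2, 1, 0, 6, 4, 5]
After 5 (swap(1, 0)): [2, 3, 1, 0, 6, 4, 5]
After 6 (reverse(0, 6)): [5, 4, 6, 0, 1, 3, 2]
After 7 (reverse(3, 5)): [5, 4, 6, 3, 1, 0, 2]
After 8 (rotate_left(3, 5, k=2)): [5, 4, 6, 0, 3, 1, 2]
After 9 (reverse(3, 4)): [5, 4, 6, 3, 0, 1, 2]
After 10 (reverse(2, 5)): [5, 4, 1, 0, 3, 6, 2]
After 11 (reverse(1, 2)): [5, 1, 4, 0, 3, 6, 2]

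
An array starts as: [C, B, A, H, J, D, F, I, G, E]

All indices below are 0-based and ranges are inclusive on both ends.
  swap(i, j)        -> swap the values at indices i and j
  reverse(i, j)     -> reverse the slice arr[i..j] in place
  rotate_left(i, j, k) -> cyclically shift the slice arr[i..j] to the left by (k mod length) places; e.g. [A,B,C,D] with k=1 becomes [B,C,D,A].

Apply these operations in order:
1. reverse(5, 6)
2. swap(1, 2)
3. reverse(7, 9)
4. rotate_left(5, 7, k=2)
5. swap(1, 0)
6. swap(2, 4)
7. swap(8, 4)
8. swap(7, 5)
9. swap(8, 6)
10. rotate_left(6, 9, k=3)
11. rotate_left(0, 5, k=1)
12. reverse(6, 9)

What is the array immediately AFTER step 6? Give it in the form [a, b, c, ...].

After 1 (reverse(5, 6)): [C, B, A, H, J, F, D, I, G, E]
After 2 (swap(1, 2)): [C, A, B, H, J, F, D, I, G, E]
After 3 (reverse(7, 9)): [C, A, B, H, J, F, D, E, G, I]
After 4 (rotate_left(5, 7, k=2)): [C, A, B, H, J, E, F, D, G, I]
After 5 (swap(1, 0)): [A, C, B, H, J, E, F, D, G, I]
After 6 (swap(2, 4)): [A, C, J, H, B, E, F, D, G, I]

Answer: [A, C, J, H, B, E, F, D, G, I]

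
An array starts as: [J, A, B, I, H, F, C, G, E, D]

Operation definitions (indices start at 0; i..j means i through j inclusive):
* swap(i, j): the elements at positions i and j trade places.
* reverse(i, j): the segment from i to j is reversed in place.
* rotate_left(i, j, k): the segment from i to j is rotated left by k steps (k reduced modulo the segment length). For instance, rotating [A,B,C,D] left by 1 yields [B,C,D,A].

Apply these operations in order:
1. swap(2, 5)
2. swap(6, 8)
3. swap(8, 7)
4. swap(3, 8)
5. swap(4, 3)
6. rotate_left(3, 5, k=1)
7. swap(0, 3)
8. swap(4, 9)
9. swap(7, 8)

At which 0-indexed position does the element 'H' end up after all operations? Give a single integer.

Answer: 5

Derivation:
After 1 (swap(2, 5)): [J, A, F, I, H, B, C, G, E, D]
After 2 (swap(6, 8)): [J, A, F, I, H, B, E, G, C, D]
After 3 (swap(8, 7)): [J, A, F, I, H, B, E, C, G, D]
After 4 (swap(3, 8)): [J, A, F, G, H, B, E, C, I, D]
After 5 (swap(4, 3)): [J, A, F, H, G, B, E, C, I, D]
After 6 (rotate_left(3, 5, k=1)): [J, A, F, G, B, H, E, C, I, D]
After 7 (swap(0, 3)): [G, A, F, J, B, H, E, C, I, D]
After 8 (swap(4, 9)): [G, A, F, J, D, H, E, C, I, B]
After 9 (swap(7, 8)): [G, A, F, J, D, H, E, I, C, B]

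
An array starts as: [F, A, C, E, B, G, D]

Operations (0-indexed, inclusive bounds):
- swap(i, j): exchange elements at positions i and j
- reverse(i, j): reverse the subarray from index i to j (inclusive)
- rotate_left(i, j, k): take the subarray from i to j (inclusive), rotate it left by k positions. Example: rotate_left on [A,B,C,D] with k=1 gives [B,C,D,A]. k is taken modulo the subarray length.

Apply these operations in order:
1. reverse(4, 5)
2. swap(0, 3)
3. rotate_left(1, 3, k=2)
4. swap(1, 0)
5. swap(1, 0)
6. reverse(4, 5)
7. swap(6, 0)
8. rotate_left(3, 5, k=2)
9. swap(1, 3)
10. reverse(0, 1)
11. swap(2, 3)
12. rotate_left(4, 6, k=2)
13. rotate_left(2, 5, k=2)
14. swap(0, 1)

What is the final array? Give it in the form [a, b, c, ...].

Answer: [D, G, E, C, F, A, B]

Derivation:
After 1 (reverse(4, 5)): [F, A, C, E, G, B, D]
After 2 (swap(0, 3)): [E, A, C, F, G, B, D]
After 3 (rotate_left(1, 3, k=2)): [E, F, A, C, G, B, D]
After 4 (swap(1, 0)): [F, E, A, C, G, B, D]
After 5 (swap(1, 0)): [E, F, A, C, G, B, D]
After 6 (reverse(4, 5)): [E, F, A, C, B, G, D]
After 7 (swap(6, 0)): [D, F, A, C, B, G, E]
After 8 (rotate_left(3, 5, k=2)): [D, F, A, G, C, B, E]
After 9 (swap(1, 3)): [D, G, A, F, C, B, E]
After 10 (reverse(0, 1)): [G, D, A, F, C, B, E]
After 11 (swap(2, 3)): [G, D, F, A, C, B, E]
After 12 (rotate_left(4, 6, k=2)): [G, D, F, A, E, C, B]
After 13 (rotate_left(2, 5, k=2)): [G, D, E, C, F, A, B]
After 14 (swap(0, 1)): [D, G, E, C, F, A, B]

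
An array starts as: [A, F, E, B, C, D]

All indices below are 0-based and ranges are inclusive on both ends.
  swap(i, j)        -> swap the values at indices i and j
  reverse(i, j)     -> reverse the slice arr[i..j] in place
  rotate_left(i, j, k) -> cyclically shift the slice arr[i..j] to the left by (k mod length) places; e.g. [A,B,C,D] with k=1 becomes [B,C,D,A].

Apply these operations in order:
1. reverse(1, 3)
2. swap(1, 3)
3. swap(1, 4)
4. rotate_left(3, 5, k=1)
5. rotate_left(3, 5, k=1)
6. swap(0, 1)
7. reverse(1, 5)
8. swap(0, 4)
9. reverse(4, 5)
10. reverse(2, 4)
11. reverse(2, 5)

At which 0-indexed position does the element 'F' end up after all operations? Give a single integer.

After 1 (reverse(1, 3)): [A, B, E, F, C, D]
After 2 (swap(1, 3)): [A, F, E, B, C, D]
After 3 (swap(1, 4)): [A, C, E, B, F, D]
After 4 (rotate_left(3, 5, k=1)): [A, C, E, F, D, B]
After 5 (rotate_left(3, 5, k=1)): [A, C, E, D, B, F]
After 6 (swap(0, 1)): [C, A, E, D, B, F]
After 7 (reverse(1, 5)): [C, F, B, D, E, A]
After 8 (swap(0, 4)): [E, F, B, D, C, A]
After 9 (reverse(4, 5)): [E, F, B, D, A, C]
After 10 (reverse(2, 4)): [E, F, A, D, B, C]
After 11 (reverse(2, 5)): [E, F, C, B, D, A]

Answer: 1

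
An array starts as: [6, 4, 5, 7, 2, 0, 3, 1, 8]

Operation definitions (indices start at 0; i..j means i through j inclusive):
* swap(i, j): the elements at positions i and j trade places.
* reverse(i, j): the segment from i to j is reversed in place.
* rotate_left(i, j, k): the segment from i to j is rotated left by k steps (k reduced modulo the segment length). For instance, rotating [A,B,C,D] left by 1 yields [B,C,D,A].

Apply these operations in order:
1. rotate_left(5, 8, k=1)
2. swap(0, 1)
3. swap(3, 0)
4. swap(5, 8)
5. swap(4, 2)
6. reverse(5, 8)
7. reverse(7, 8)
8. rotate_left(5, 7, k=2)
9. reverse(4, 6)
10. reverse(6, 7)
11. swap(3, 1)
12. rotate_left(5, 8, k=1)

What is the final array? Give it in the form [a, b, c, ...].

Answer: [7, 4, 2, 6, 3, 8, 5, 1, 0]

Derivation:
After 1 (rotate_left(5, 8, k=1)): [6, 4, 5, 7, 2, 3, 1, 8, 0]
After 2 (swap(0, 1)): [4, 6, 5, 7, 2, 3, 1, 8, 0]
After 3 (swap(3, 0)): [7, 6, 5, 4, 2, 3, 1, 8, 0]
After 4 (swap(5, 8)): [7, 6, 5, 4, 2, 0, 1, 8, 3]
After 5 (swap(4, 2)): [7, 6, 2, 4, 5, 0, 1, 8, 3]
After 6 (reverse(5, 8)): [7, 6, 2, 4, 5, 3, 8, 1, 0]
After 7 (reverse(7, 8)): [7, 6, 2, 4, 5, 3, 8, 0, 1]
After 8 (rotate_left(5, 7, k=2)): [7, 6, 2, 4, 5, 0, 3, 8, 1]
After 9 (reverse(4, 6)): [7, 6, 2, 4, 3, 0, 5, 8, 1]
After 10 (reverse(6, 7)): [7, 6, 2, 4, 3, 0, 8, 5, 1]
After 11 (swap(3, 1)): [7, 4, 2, 6, 3, 0, 8, 5, 1]
After 12 (rotate_left(5, 8, k=1)): [7, 4, 2, 6, 3, 8, 5, 1, 0]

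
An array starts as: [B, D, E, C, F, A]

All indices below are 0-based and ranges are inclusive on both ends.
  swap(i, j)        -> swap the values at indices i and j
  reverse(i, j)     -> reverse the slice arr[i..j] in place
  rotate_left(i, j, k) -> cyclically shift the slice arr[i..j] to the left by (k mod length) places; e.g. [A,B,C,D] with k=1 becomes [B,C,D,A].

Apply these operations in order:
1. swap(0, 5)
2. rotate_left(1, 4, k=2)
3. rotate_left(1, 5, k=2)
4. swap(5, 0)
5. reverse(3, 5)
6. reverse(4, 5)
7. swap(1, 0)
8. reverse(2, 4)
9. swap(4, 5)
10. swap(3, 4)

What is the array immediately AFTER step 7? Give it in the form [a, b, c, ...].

Answer: [D, F, E, A, B, C]

Derivation:
After 1 (swap(0, 5)): [A, D, E, C, F, B]
After 2 (rotate_left(1, 4, k=2)): [A, C, F, D, E, B]
After 3 (rotate_left(1, 5, k=2)): [A, D, E, B, C, F]
After 4 (swap(5, 0)): [F, D, E, B, C, A]
After 5 (reverse(3, 5)): [F, D, E, A, C, B]
After 6 (reverse(4, 5)): [F, D, E, A, B, C]
After 7 (swap(1, 0)): [D, F, E, A, B, C]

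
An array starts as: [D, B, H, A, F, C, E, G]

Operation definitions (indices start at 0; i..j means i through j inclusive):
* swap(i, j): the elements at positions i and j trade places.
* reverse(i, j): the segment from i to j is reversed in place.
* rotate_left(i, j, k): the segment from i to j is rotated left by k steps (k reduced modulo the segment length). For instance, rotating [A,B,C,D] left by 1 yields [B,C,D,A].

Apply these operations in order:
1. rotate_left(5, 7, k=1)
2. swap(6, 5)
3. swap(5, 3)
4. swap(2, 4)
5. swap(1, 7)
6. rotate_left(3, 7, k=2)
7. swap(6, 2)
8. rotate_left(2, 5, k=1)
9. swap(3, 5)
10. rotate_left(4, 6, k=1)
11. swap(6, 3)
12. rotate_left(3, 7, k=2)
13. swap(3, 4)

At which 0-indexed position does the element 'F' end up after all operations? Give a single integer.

After 1 (rotate_left(5, 7, k=1)): [D, B, H, A, F, E, G, C]
After 2 (swap(6, 5)): [D, B, H, A, F, G, E, C]
After 3 (swap(5, 3)): [D, B, H, G, F, A, E, C]
After 4 (swap(2, 4)): [D, B, F, G, H, A, E, C]
After 5 (swap(1, 7)): [D, C, F, G, H, A, E, B]
After 6 (rotate_left(3, 7, k=2)): [D, C, F, A, E, B, G, H]
After 7 (swap(6, 2)): [D, C, G, A, E, B, F, H]
After 8 (rotate_left(2, 5, k=1)): [D, C, A, E, B, G, F, H]
After 9 (swap(3, 5)): [D, C, A, G, B, E, F, H]
After 10 (rotate_left(4, 6, k=1)): [D, C, A, G, E, F, B, H]
After 11 (swap(6, 3)): [D, C, A, B, E, F, G, H]
After 12 (rotate_left(3, 7, k=2)): [D, C, A, F, G, H, B, E]
After 13 (swap(3, 4)): [D, C, A, G, F, H, B, E]

Answer: 4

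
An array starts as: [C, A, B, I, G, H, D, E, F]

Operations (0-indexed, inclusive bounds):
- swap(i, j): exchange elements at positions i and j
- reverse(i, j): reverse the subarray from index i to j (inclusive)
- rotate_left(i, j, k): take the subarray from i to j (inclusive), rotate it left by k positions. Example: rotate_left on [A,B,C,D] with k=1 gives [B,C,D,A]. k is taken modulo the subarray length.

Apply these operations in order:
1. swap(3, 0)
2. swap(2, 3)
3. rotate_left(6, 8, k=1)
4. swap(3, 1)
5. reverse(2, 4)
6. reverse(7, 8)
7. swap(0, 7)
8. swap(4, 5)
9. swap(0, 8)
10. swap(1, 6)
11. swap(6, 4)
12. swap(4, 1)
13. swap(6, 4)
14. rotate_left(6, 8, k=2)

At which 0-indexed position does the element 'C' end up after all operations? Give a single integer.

Answer: 5

Derivation:
After 1 (swap(3, 0)): [I, A, B, C, G, H, D, E, F]
After 2 (swap(2, 3)): [I, A, C, B, G, H, D, E, F]
After 3 (rotate_left(6, 8, k=1)): [I, A, C, B, G, H, E, F, D]
After 4 (swap(3, 1)): [I, B, C, A, G, H, E, F, D]
After 5 (reverse(2, 4)): [I, B, G, A, C, H, E, F, D]
After 6 (reverse(7, 8)): [I, B, G, A, C, H, E, D, F]
After 7 (swap(0, 7)): [D, B, G, A, C, H, E, I, F]
After 8 (swap(4, 5)): [D, B, G, A, H, C, E, I, F]
After 9 (swap(0, 8)): [F, B, G, A, H, C, E, I, D]
After 10 (swap(1, 6)): [F, E, G, A, H, C, B, I, D]
After 11 (swap(6, 4)): [F, E, G, A, B, C, H, I, D]
After 12 (swap(4, 1)): [F, B, G, A, E, C, H, I, D]
After 13 (swap(6, 4)): [F, B, G, A, H, C, E, I, D]
After 14 (rotate_left(6, 8, k=2)): [F, B, G, A, H, C, D, E, I]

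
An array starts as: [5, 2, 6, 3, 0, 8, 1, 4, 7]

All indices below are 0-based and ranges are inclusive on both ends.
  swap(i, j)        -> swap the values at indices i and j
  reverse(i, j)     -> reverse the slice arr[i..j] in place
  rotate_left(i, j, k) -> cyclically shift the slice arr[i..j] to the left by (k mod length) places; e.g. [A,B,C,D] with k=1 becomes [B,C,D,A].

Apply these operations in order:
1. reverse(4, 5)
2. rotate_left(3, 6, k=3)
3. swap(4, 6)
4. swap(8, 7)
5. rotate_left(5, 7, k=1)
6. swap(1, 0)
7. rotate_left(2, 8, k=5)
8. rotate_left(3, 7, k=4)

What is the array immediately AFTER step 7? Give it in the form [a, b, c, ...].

After 1 (reverse(4, 5)): [5, 2, 6, 3, 8, 0, 1, 4, 7]
After 2 (rotate_left(3, 6, k=3)): [5, 2, 6, 1, 3, 8, 0, 4, 7]
After 3 (swap(4, 6)): [5, 2, 6, 1, 0, 8, 3, 4, 7]
After 4 (swap(8, 7)): [5, 2, 6, 1, 0, 8, 3, 7, 4]
After 5 (rotate_left(5, 7, k=1)): [5, 2, 6, 1, 0, 3, 7, 8, 4]
After 6 (swap(1, 0)): [2, 5, 6, 1, 0, 3, 7, 8, 4]
After 7 (rotate_left(2, 8, k=5)): [2, 5, 8, 4, 6, 1, 0, 3, 7]

Answer: [2, 5, 8, 4, 6, 1, 0, 3, 7]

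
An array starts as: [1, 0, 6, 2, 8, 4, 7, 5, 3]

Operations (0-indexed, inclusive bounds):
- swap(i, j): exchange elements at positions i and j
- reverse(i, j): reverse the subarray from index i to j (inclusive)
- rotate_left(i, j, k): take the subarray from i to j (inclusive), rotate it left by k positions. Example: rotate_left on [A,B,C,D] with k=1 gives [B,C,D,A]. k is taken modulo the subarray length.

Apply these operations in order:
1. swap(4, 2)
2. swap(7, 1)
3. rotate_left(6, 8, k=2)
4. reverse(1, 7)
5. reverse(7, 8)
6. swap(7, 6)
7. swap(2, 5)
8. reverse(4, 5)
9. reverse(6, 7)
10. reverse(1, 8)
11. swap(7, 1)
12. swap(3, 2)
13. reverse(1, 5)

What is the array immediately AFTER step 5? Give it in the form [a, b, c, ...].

Answer: [1, 7, 3, 4, 6, 2, 8, 0, 5]

Derivation:
After 1 (swap(4, 2)): [1, 0, 8, 2, 6, 4, 7, 5, 3]
After 2 (swap(7, 1)): [1, 5, 8, 2, 6, 4, 7, 0, 3]
After 3 (rotate_left(6, 8, k=2)): [1, 5, 8, 2, 6, 4, 3, 7, 0]
After 4 (reverse(1, 7)): [1, 7, 3, 4, 6, 2, 8, 5, 0]
After 5 (reverse(7, 8)): [1, 7, 3, 4, 6, 2, 8, 0, 5]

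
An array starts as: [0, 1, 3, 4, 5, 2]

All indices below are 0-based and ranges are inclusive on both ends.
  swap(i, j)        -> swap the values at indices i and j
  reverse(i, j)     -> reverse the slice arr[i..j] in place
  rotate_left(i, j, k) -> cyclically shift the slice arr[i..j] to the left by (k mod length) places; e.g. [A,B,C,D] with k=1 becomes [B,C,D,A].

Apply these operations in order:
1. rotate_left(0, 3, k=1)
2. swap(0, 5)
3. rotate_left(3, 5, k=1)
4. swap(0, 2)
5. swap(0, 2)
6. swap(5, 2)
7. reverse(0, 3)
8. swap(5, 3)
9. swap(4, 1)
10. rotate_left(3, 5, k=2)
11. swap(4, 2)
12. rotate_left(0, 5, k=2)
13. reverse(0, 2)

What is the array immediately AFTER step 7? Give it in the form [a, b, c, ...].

After 1 (rotate_left(0, 3, k=1)): [1, 3, 4, 0, 5, 2]
After 2 (swap(0, 5)): [2, 3, 4, 0, 5, 1]
After 3 (rotate_left(3, 5, k=1)): [2, 3, 4, 5, 1, 0]
After 4 (swap(0, 2)): [4, 3, 2, 5, 1, 0]
After 5 (swap(0, 2)): [2, 3, 4, 5, 1, 0]
After 6 (swap(5, 2)): [2, 3, 0, 5, 1, 4]
After 7 (reverse(0, 3)): [5, 0, 3, 2, 1, 4]

Answer: [5, 0, 3, 2, 1, 4]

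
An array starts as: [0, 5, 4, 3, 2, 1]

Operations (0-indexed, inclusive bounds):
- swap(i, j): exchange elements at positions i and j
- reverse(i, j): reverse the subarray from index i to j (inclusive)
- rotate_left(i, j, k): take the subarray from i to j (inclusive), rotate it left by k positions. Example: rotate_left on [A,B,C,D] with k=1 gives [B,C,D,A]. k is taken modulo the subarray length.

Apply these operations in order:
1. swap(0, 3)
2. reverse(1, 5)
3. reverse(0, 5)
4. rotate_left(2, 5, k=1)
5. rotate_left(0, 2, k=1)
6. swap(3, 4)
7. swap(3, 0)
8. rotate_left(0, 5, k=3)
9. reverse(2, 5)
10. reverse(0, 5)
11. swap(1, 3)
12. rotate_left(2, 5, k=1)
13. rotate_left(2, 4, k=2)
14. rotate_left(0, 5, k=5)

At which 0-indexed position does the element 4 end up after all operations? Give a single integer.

Answer: 3

Derivation:
After 1 (swap(0, 3)): [3, 5, 4, 0, 2, 1]
After 2 (reverse(1, 5)): [3, 1, 2, 0, 4, 5]
After 3 (reverse(0, 5)): [5, 4, 0, 2, 1, 3]
After 4 (rotate_left(2, 5, k=1)): [5, 4, 2, 1, 3, 0]
After 5 (rotate_left(0, 2, k=1)): [4, 2, 5, 1, 3, 0]
After 6 (swap(3, 4)): [4, 2, 5, 3, 1, 0]
After 7 (swap(3, 0)): [3, 2, 5, 4, 1, 0]
After 8 (rotate_left(0, 5, k=3)): [4, 1, 0, 3, 2, 5]
After 9 (reverse(2, 5)): [4, 1, 5, 2, 3, 0]
After 10 (reverse(0, 5)): [0, 3, 2, 5, 1, 4]
After 11 (swap(1, 3)): [0, 5, 2, 3, 1, 4]
After 12 (rotate_left(2, 5, k=1)): [0, 5, 3, 1, 4, 2]
After 13 (rotate_left(2, 4, k=2)): [0, 5, 4, 3, 1, 2]
After 14 (rotate_left(0, 5, k=5)): [2, 0, 5, 4, 3, 1]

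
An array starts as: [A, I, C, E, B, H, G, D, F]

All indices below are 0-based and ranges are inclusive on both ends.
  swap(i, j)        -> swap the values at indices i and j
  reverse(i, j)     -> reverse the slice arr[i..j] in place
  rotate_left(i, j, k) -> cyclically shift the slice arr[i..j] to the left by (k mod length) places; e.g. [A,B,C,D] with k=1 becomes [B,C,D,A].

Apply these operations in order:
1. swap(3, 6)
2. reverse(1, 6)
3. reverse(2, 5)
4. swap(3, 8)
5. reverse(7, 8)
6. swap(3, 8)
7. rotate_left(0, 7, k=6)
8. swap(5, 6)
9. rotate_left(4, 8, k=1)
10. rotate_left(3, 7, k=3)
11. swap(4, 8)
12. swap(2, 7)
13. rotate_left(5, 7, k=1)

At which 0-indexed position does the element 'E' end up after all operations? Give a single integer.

Answer: 7

Derivation:
After 1 (swap(3, 6)): [A, I, C, G, B, H, E, D, F]
After 2 (reverse(1, 6)): [A, E, H, B, G, C, I, D, F]
After 3 (reverse(2, 5)): [A, E, C, G, B, H, I, D, F]
After 4 (swap(3, 8)): [A, E, C, F, B, H, I, D, G]
After 5 (reverse(7, 8)): [A, E, C, F, B, H, I, G, D]
After 6 (swap(3, 8)): [A, E, C, D, B, H, I, G, F]
After 7 (rotate_left(0, 7, k=6)): [I, G, A, E, C, D, B, H, F]
After 8 (swap(5, 6)): [I, G, A, E, C, B, D, H, F]
After 9 (rotate_left(4, 8, k=1)): [I, G, A, E, B, D, H, F, C]
After 10 (rotate_left(3, 7, k=3)): [I, G, A, H, F, E, B, D, C]
After 11 (swap(4, 8)): [I, G, A, H, C, E, B, D, F]
After 12 (swap(2, 7)): [I, G, D, H, C, E, B, A, F]
After 13 (rotate_left(5, 7, k=1)): [I, G, D, H, C, B, A, E, F]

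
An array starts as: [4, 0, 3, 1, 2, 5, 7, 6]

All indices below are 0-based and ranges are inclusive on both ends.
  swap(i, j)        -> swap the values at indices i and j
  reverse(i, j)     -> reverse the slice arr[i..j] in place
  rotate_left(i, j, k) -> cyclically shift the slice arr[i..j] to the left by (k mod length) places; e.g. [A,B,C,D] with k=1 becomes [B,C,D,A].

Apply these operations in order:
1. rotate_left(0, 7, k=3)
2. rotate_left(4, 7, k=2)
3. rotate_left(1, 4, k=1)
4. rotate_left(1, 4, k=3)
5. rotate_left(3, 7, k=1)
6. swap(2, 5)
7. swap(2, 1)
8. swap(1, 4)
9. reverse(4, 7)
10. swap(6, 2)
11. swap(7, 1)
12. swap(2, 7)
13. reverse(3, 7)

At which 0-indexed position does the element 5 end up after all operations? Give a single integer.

Answer: 3

Derivation:
After 1 (rotate_left(0, 7, k=3)): [1, 2, 5, 7, 6, 4, 0, 3]
After 2 (rotate_left(4, 7, k=2)): [1, 2, 5, 7, 0, 3, 6, 4]
After 3 (rotate_left(1, 4, k=1)): [1, 5, 7, 0, 2, 3, 6, 4]
After 4 (rotate_left(1, 4, k=3)): [1, 2, 5, 7, 0, 3, 6, 4]
After 5 (rotate_left(3, 7, k=1)): [1, 2, 5, 0, 3, 6, 4, 7]
After 6 (swap(2, 5)): [1, 2, 6, 0, 3, 5, 4, 7]
After 7 (swap(2, 1)): [1, 6, 2, 0, 3, 5, 4, 7]
After 8 (swap(1, 4)): [1, 3, 2, 0, 6, 5, 4, 7]
After 9 (reverse(4, 7)): [1, 3, 2, 0, 7, 4, 5, 6]
After 10 (swap(6, 2)): [1, 3, 5, 0, 7, 4, 2, 6]
After 11 (swap(7, 1)): [1, 6, 5, 0, 7, 4, 2, 3]
After 12 (swap(2, 7)): [1, 6, 3, 0, 7, 4, 2, 5]
After 13 (reverse(3, 7)): [1, 6, 3, 5, 2, 4, 7, 0]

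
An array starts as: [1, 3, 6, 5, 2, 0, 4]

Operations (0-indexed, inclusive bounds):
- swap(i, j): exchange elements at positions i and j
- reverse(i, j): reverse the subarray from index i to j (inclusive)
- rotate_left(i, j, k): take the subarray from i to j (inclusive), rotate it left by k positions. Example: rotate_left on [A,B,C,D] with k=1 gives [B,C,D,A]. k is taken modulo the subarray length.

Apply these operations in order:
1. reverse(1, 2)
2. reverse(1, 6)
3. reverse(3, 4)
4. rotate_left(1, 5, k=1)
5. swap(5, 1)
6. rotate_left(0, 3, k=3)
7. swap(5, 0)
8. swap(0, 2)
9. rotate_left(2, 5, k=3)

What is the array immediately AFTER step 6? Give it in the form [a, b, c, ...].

After 1 (reverse(1, 2)): [1, 6, 3, 5, 2, 0, 4]
After 2 (reverse(1, 6)): [1, 4, 0, 2, 5, 3, 6]
After 3 (reverse(3, 4)): [1, 4, 0, 5, 2, 3, 6]
After 4 (rotate_left(1, 5, k=1)): [1, 0, 5, 2, 3, 4, 6]
After 5 (swap(5, 1)): [1, 4, 5, 2, 3, 0, 6]
After 6 (rotate_left(0, 3, k=3)): [2, 1, 4, 5, 3, 0, 6]

Answer: [2, 1, 4, 5, 3, 0, 6]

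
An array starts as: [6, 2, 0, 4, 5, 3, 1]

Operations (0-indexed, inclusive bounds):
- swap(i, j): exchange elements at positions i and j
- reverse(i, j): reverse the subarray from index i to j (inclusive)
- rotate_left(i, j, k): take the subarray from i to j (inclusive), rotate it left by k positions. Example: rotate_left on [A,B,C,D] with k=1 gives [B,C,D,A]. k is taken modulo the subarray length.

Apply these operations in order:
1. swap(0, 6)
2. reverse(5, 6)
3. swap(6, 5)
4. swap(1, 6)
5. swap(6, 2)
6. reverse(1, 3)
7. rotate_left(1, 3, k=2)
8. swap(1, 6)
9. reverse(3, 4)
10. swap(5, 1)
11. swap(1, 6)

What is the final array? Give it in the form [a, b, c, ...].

After 1 (swap(0, 6)): [1, 2, 0, 4, 5, 3, 6]
After 2 (reverse(5, 6)): [1, 2, 0, 4, 5, 6, 3]
After 3 (swap(6, 5)): [1, 2, 0, 4, 5, 3, 6]
After 4 (swap(1, 6)): [1, 6, 0, 4, 5, 3, 2]
After 5 (swap(6, 2)): [1, 6, 2, 4, 5, 3, 0]
After 6 (reverse(1, 3)): [1, 4, 2, 6, 5, 3, 0]
After 7 (rotate_left(1, 3, k=2)): [1, 6, 4, 2, 5, 3, 0]
After 8 (swap(1, 6)): [1, 0, 4, 2, 5, 3, 6]
After 9 (reverse(3, 4)): [1, 0, 4, 5, 2, 3, 6]
After 10 (swap(5, 1)): [1, 3, 4, 5, 2, 0, 6]
After 11 (swap(1, 6)): [1, 6, 4, 5, 2, 0, 3]

Answer: [1, 6, 4, 5, 2, 0, 3]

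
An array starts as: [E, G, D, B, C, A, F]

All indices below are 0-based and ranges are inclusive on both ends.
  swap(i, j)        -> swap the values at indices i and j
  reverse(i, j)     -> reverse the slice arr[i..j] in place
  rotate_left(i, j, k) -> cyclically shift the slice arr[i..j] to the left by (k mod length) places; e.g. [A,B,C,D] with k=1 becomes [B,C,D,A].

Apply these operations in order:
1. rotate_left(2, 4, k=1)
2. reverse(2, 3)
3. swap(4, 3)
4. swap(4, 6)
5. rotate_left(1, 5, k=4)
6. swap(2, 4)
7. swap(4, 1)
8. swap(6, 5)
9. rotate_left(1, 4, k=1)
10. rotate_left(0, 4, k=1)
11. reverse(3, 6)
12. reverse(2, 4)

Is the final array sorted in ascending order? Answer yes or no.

After 1 (rotate_left(2, 4, k=1)): [E, G, B, C, D, A, F]
After 2 (reverse(2, 3)): [E, G, C, B, D, A, F]
After 3 (swap(4, 3)): [E, G, C, D, B, A, F]
After 4 (swap(4, 6)): [E, G, C, D, F, A, B]
After 5 (rotate_left(1, 5, k=4)): [E, A, G, C, D, F, B]
After 6 (swap(2, 4)): [E, A, D, C, G, F, B]
After 7 (swap(4, 1)): [E, G, D, C, A, F, B]
After 8 (swap(6, 5)): [E, G, D, C, A, B, F]
After 9 (rotate_left(1, 4, k=1)): [E, D, C, A, G, B, F]
After 10 (rotate_left(0, 4, k=1)): [D, C, A, G, E, B, F]
After 11 (reverse(3, 6)): [D, C, A, F, B, E, G]
After 12 (reverse(2, 4)): [D, C, B, F, A, E, G]

Answer: no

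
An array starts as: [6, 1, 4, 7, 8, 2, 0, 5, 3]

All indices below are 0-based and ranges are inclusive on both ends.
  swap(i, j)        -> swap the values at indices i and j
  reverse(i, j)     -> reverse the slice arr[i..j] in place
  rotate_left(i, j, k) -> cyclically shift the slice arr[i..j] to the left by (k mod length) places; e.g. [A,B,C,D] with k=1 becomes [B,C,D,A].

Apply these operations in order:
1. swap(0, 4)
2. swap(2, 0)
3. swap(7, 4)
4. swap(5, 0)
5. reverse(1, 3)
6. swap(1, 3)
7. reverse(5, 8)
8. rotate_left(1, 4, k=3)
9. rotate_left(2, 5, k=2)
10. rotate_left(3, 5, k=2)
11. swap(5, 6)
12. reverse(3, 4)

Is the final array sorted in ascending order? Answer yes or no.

Answer: no

Derivation:
After 1 (swap(0, 4)): [8, 1, 4, 7, 6, 2, 0, 5, 3]
After 2 (swap(2, 0)): [4, 1, 8, 7, 6, 2, 0, 5, 3]
After 3 (swap(7, 4)): [4, 1, 8, 7, 5, 2, 0, 6, 3]
After 4 (swap(5, 0)): [2, 1, 8, 7, 5, 4, 0, 6, 3]
After 5 (reverse(1, 3)): [2, 7, 8, 1, 5, 4, 0, 6, 3]
After 6 (swap(1, 3)): [2, 1, 8, 7, 5, 4, 0, 6, 3]
After 7 (reverse(5, 8)): [2, 1, 8, 7, 5, 3, 6, 0, 4]
After 8 (rotate_left(1, 4, k=3)): [2, 5, 1, 8, 7, 3, 6, 0, 4]
After 9 (rotate_left(2, 5, k=2)): [2, 5, 7, 3, 1, 8, 6, 0, 4]
After 10 (rotate_left(3, 5, k=2)): [2, 5, 7, 8, 3, 1, 6, 0, 4]
After 11 (swap(5, 6)): [2, 5, 7, 8, 3, 6, 1, 0, 4]
After 12 (reverse(3, 4)): [2, 5, 7, 3, 8, 6, 1, 0, 4]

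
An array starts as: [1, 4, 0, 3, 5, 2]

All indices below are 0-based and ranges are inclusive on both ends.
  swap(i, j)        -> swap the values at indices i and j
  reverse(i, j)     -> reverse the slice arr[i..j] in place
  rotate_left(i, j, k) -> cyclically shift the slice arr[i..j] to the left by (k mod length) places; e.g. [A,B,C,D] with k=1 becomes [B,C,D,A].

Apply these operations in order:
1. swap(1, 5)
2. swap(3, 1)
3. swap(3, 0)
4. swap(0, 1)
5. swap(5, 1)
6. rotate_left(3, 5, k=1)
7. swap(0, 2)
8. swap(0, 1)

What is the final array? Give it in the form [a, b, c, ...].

Answer: [4, 0, 3, 5, 2, 1]

Derivation:
After 1 (swap(1, 5)): [1, 2, 0, 3, 5, 4]
After 2 (swap(3, 1)): [1, 3, 0, 2, 5, 4]
After 3 (swap(3, 0)): [2, 3, 0, 1, 5, 4]
After 4 (swap(0, 1)): [3, 2, 0, 1, 5, 4]
After 5 (swap(5, 1)): [3, 4, 0, 1, 5, 2]
After 6 (rotate_left(3, 5, k=1)): [3, 4, 0, 5, 2, 1]
After 7 (swap(0, 2)): [0, 4, 3, 5, 2, 1]
After 8 (swap(0, 1)): [4, 0, 3, 5, 2, 1]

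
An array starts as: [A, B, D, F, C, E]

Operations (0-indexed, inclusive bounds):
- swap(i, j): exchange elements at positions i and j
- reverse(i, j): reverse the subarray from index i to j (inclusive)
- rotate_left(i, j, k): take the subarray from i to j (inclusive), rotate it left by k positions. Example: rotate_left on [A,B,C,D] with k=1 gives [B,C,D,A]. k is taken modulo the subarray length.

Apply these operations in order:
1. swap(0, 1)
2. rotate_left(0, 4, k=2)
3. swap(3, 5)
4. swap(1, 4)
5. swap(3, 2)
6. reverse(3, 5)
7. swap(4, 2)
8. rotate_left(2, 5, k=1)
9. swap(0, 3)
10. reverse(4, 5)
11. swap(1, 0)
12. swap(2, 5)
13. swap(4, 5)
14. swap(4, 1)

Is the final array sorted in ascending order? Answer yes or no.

Answer: yes

Derivation:
After 1 (swap(0, 1)): [B, A, D, F, C, E]
After 2 (rotate_left(0, 4, k=2)): [D, F, C, B, A, E]
After 3 (swap(3, 5)): [D, F, C, E, A, B]
After 4 (swap(1, 4)): [D, A, C, E, F, B]
After 5 (swap(3, 2)): [D, A, E, C, F, B]
After 6 (reverse(3, 5)): [D, A, E, B, F, C]
After 7 (swap(4, 2)): [D, A, F, B, E, C]
After 8 (rotate_left(2, 5, k=1)): [D, A, B, E, C, F]
After 9 (swap(0, 3)): [E, A, B, D, C, F]
After 10 (reverse(4, 5)): [E, A, B, D, F, C]
After 11 (swap(1, 0)): [A, E, B, D, F, C]
After 12 (swap(2, 5)): [A, E, C, D, F, B]
After 13 (swap(4, 5)): [A, E, C, D, B, F]
After 14 (swap(4, 1)): [A, B, C, D, E, F]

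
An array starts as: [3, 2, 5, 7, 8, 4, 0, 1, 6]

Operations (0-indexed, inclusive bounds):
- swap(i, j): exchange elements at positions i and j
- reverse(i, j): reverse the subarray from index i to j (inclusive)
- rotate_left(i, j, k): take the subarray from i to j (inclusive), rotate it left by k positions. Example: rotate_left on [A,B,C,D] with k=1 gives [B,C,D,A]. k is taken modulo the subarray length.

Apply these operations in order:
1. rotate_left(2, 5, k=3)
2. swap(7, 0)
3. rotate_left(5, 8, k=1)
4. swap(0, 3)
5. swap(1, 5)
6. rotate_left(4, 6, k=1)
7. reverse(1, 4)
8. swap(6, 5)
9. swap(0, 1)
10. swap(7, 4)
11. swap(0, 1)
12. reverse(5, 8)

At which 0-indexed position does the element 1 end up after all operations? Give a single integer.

After 1 (rotate_left(2, 5, k=3)): [3, 2, 4, 5, 7, 8, 0, 1, 6]
After 2 (swap(7, 0)): [1, 2, 4, 5, 7, 8, 0, 3, 6]
After 3 (rotate_left(5, 8, k=1)): [1, 2, 4, 5, 7, 0, 3, 6, 8]
After 4 (swap(0, 3)): [5, 2, 4, 1, 7, 0, 3, 6, 8]
After 5 (swap(1, 5)): [5, 0, 4, 1, 7, 2, 3, 6, 8]
After 6 (rotate_left(4, 6, k=1)): [5, 0, 4, 1, 2, 3, 7, 6, 8]
After 7 (reverse(1, 4)): [5, 2, 1, 4, 0, 3, 7, 6, 8]
After 8 (swap(6, 5)): [5, 2, 1, 4, 0, 7, 3, 6, 8]
After 9 (swap(0, 1)): [2, 5, 1, 4, 0, 7, 3, 6, 8]
After 10 (swap(7, 4)): [2, 5, 1, 4, 6, 7, 3, 0, 8]
After 11 (swap(0, 1)): [5, 2, 1, 4, 6, 7, 3, 0, 8]
After 12 (reverse(5, 8)): [5, 2, 1, 4, 6, 8, 0, 3, 7]

Answer: 2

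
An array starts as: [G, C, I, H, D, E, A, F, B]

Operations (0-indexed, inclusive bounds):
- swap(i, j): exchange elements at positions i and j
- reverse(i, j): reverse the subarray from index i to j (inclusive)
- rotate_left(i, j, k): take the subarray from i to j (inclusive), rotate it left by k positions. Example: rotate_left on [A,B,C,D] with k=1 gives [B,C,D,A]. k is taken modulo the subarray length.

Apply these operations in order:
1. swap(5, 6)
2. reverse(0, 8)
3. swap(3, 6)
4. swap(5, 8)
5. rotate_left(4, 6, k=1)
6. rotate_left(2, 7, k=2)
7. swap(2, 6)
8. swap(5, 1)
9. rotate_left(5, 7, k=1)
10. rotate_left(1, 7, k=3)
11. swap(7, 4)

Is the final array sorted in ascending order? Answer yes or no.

Answer: no

Derivation:
After 1 (swap(5, 6)): [G, C, I, H, D, A, E, F, B]
After 2 (reverse(0, 8)): [B, F, E, A, D, H, I, C, G]
After 3 (swap(3, 6)): [B, F, E, I, D, H, A, C, G]
After 4 (swap(5, 8)): [B, F, E, I, D, G, A, C, H]
After 5 (rotate_left(4, 6, k=1)): [B, F, E, I, G, A, D, C, H]
After 6 (rotate_left(2, 7, k=2)): [B, F, G, A, D, C, E, I, H]
After 7 (swap(2, 6)): [B, F, E, A, D, C, G, I, H]
After 8 (swap(5, 1)): [B, C, E, A, D, F, G, I, H]
After 9 (rotate_left(5, 7, k=1)): [B, C, E, A, D, G, I, F, H]
After 10 (rotate_left(1, 7, k=3)): [B, D, G, I, F, C, E, A, H]
After 11 (swap(7, 4)): [B, D, G, I, A, C, E, F, H]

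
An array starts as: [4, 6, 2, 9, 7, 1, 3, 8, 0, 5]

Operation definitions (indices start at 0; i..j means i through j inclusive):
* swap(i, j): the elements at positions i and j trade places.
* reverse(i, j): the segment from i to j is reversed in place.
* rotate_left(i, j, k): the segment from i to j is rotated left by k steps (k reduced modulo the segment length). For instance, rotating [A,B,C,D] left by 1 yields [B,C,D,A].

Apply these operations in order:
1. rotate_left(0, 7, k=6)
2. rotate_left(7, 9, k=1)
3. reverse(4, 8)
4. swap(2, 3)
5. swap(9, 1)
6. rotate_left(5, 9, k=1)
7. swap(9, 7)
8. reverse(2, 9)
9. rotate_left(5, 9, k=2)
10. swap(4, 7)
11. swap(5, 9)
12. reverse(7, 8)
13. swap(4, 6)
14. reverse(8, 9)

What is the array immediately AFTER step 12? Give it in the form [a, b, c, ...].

Answer: [3, 1, 2, 8, 6, 7, 4, 9, 0, 5]

Derivation:
After 1 (rotate_left(0, 7, k=6)): [3, 8, 4, 6, 2, 9, 7, 1, 0, 5]
After 2 (rotate_left(7, 9, k=1)): [3, 8, 4, 6, 2, 9, 7, 0, 5, 1]
After 3 (reverse(4, 8)): [3, 8, 4, 6, 5, 0, 7, 9, 2, 1]
After 4 (swap(2, 3)): [3, 8, 6, 4, 5, 0, 7, 9, 2, 1]
After 5 (swap(9, 1)): [3, 1, 6, 4, 5, 0, 7, 9, 2, 8]
After 6 (rotate_left(5, 9, k=1)): [3, 1, 6, 4, 5, 7, 9, 2, 8, 0]
After 7 (swap(9, 7)): [3, 1, 6, 4, 5, 7, 9, 0, 8, 2]
After 8 (reverse(2, 9)): [3, 1, 2, 8, 0, 9, 7, 5, 4, 6]
After 9 (rotate_left(5, 9, k=2)): [3, 1, 2, 8, 0, 5, 4, 6, 9, 7]
After 10 (swap(4, 7)): [3, 1, 2, 8, 6, 5, 4, 0, 9, 7]
After 11 (swap(5, 9)): [3, 1, 2, 8, 6, 7, 4, 0, 9, 5]
After 12 (reverse(7, 8)): [3, 1, 2, 8, 6, 7, 4, 9, 0, 5]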